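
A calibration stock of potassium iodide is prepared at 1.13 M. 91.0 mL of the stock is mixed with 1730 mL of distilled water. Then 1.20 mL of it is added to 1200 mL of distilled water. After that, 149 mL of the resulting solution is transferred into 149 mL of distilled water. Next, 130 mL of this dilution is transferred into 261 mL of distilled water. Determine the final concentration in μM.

Overall dilution factor = 20.01 × 1001 × 2 × 3.008 = 1.20 × 10⁵.
1.13 M / 1.20 × 10⁵ = 9.38 × 10⁻⁶ M = 9.38 μM.

9.38 μM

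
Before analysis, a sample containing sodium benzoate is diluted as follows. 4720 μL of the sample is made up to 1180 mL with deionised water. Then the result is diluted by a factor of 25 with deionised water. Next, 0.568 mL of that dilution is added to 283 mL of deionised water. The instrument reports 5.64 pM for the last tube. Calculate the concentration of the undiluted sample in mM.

0.0176 mM

Overall dilution factor = 250 × 25 × 499.2 = 3.12 × 10⁶.
Original = 5.64 pM × 3.12 × 10⁶ = 1.76 × 10⁷ pM = 0.0176 mM.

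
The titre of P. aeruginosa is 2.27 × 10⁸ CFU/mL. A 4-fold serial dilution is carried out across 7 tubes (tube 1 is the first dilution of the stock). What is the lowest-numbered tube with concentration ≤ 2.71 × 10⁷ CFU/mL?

Tube n has concentration 2.27 × 10⁸ CFU/mL / 4ⁿ.
Need 4ⁿ ≥ 2.27 × 10⁸ CFU/mL / 2.71 × 10⁷ CFU/mL = 8.38, so n ≥ 1.53.
First such tube: n = 2.

tube 2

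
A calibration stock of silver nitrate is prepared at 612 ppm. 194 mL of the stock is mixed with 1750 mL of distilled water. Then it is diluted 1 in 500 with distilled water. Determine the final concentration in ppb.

122 ppb

Overall dilution factor = 10.02 × 500 = 5010.
612 ppm / 5010 = 0.122 ppm = 122 ppb.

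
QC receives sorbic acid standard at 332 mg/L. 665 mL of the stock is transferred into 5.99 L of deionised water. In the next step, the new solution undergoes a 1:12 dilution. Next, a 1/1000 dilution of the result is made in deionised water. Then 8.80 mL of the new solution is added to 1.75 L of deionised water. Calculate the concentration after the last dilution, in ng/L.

Overall dilution factor = 10.01 × 12 × 1000 × 199.9 = 2.40 × 10⁷.
332 mg/L / 2.40 × 10⁷ = 1.38 × 10⁻⁵ mg/L = 13.8 ng/L.

13.8 ng/L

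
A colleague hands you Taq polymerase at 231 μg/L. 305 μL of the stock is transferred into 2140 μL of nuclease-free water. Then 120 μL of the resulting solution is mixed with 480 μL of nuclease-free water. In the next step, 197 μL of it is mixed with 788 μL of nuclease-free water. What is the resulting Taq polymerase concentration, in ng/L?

Overall dilution factor = 8.016 × 5 × 5 = 200.
231 μg/L / 200 = 1.15 μg/L = 1150 ng/L.

1150 ng/L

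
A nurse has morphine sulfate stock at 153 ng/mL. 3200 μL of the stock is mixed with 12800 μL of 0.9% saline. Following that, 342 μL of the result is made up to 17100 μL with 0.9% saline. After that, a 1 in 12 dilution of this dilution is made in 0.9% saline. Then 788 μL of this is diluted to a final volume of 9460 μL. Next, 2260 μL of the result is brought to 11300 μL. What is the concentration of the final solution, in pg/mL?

Overall dilution factor = 5 × 50 × 12 × 12.01 × 5 = 1.80 × 10⁵.
153 ng/mL / 1.80 × 10⁵ = 8.50 × 10⁻⁴ ng/mL = 0.850 pg/mL.

0.850 pg/mL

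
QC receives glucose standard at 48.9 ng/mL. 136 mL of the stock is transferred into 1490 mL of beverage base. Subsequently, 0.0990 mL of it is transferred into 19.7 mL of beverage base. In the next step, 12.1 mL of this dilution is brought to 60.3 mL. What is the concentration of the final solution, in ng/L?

Overall dilution factor = 11.96 × 200.0 × 4.983 = 1.19 × 10⁴.
48.9 ng/mL / 1.19 × 10⁴ = 4.10 × 10⁻³ ng/mL = 4.10 ng/L.

4.10 ng/L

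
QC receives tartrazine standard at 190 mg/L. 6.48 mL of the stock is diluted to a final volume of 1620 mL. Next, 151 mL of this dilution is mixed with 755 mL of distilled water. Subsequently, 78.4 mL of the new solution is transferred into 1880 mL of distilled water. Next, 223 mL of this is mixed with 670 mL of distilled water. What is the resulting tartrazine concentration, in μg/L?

1.27 μg/L

Overall dilution factor = 250 × 6 × 24.98 × 4.004 = 1.50 × 10⁵.
190 mg/L / 1.50 × 10⁵ = 1.27 × 10⁻³ mg/L = 1.27 μg/L.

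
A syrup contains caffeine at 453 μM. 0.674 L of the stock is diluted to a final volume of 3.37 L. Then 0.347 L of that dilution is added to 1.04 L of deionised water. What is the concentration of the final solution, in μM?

22.7 μM

Overall dilution factor = 5 × 3.997 = 20.0.
453 μM / 20.0 = 22.7 μM.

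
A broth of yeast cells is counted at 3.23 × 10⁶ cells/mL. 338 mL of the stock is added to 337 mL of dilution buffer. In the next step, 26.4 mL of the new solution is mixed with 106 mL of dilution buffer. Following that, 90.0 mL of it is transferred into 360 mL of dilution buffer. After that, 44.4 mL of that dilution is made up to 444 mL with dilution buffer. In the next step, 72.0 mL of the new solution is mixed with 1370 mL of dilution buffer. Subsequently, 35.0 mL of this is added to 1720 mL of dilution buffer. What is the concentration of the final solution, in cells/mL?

6.42 cells/mL

Overall dilution factor = 1.997 × 5.015 × 5 × 10 × 20.03 × 50.14 = 5.03 × 10⁵.
3.23 × 10⁶ cells/mL / 5.03 × 10⁵ = 6.42 cells/mL.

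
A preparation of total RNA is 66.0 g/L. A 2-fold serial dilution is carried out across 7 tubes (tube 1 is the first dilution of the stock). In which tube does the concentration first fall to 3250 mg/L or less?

tube 5

Tube n has concentration 66.0 g/L / 2ⁿ.
Need 2ⁿ ≥ 66.0 g/L / 3250 mg/L = 20.3, so n ≥ 4.34.
First such tube: n = 5.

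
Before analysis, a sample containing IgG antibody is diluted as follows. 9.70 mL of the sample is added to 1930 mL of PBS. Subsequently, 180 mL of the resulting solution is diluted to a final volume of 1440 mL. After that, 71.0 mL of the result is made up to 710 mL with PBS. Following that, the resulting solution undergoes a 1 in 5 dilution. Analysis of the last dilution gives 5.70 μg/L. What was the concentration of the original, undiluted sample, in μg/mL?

456 μg/mL

Overall dilution factor = 200.0 × 8 × 10 × 5 = 8.00 × 10⁴.
Original = 5.70 μg/L × 8.00 × 10⁴ = 4.56 × 10⁵ μg/L = 456 μg/mL.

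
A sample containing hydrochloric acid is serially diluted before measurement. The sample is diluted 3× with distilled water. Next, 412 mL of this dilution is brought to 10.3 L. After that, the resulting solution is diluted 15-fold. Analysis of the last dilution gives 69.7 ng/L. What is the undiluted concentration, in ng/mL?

Overall dilution factor = 3 × 25 × 15 = 1125.
Original = 69.7 ng/L × 1125 = 7.84 × 10⁴ ng/L = 78.4 ng/mL.

78.4 ng/mL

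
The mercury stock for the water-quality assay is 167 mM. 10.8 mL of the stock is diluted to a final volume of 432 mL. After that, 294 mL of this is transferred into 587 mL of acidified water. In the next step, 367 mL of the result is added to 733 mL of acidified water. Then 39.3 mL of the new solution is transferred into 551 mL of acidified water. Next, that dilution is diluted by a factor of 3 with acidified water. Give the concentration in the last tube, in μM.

10.3 μM

Overall dilution factor = 40 × 2.997 × 2.997 × 15.02 × 3 = 1.62 × 10⁴.
167 mM / 1.62 × 10⁴ = 0.0103 mM = 10.3 μM.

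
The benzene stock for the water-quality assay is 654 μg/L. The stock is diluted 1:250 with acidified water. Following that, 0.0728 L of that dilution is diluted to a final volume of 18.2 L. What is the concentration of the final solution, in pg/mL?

10.5 pg/mL

Overall dilution factor = 250 × 250 = 6.25 × 10⁴.
654 μg/L / 6.25 × 10⁴ = 0.0105 μg/L = 10.5 pg/mL.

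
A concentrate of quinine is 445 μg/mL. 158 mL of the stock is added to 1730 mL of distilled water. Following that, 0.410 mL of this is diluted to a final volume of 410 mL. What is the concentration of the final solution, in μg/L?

Overall dilution factor = 11.95 × 1000 = 1.19 × 10⁴.
445 μg/mL / 1.19 × 10⁴ = 0.0372 μg/mL = 37.2 μg/L.

37.2 μg/L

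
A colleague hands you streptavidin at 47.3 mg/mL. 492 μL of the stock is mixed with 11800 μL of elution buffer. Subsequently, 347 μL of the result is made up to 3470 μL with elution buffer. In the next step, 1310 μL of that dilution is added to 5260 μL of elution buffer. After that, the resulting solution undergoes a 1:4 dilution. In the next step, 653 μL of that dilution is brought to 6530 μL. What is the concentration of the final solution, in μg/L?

Overall dilution factor = 24.98 × 10 × 5.015 × 4 × 10 = 5.01 × 10⁴.
47.3 mg/mL / 5.01 × 10⁴ = 9.44 × 10⁻⁴ mg/mL = 944 μg/L.

944 μg/L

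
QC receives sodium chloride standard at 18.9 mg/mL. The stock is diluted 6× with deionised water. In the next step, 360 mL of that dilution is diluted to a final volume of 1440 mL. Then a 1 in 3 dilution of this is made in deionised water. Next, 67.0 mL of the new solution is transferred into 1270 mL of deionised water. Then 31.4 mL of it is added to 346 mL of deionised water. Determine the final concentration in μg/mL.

1.09 μg/mL

Overall dilution factor = 6 × 4 × 3 × 19.96 × 12.02 = 1.73 × 10⁴.
18.9 mg/mL / 1.73 × 10⁴ = 1.09 × 10⁻³ mg/mL = 1.09 μg/mL.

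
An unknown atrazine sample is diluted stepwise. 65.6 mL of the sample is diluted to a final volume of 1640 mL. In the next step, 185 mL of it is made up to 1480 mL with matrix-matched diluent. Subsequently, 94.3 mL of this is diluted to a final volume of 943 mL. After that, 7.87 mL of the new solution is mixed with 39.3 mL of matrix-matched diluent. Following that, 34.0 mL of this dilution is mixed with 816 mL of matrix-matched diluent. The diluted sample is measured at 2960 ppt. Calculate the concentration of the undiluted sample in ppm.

887 ppm

Overall dilution factor = 25 × 8 × 10 × 5.994 × 25 = 3.00 × 10⁵.
Original = 2960 ppt × 3.00 × 10⁵ = 8.87 × 10⁸ ppt = 887 ppm.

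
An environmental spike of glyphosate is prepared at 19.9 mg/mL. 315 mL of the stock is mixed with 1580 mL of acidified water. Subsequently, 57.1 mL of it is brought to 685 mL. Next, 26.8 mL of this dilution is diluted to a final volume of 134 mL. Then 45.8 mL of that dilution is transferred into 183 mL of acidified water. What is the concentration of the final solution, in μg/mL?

11.0 μg/mL

Overall dilution factor = 6.016 × 12.00 × 5 × 4.996 = 1803.
19.9 mg/mL / 1803 = 0.0110 mg/mL = 11.0 μg/mL.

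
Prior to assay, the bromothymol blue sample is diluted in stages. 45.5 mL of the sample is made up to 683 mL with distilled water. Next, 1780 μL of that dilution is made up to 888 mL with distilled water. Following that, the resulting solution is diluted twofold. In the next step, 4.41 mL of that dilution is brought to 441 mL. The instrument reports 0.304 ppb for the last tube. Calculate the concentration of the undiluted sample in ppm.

Overall dilution factor = 15.01 × 498.9 × 2 × 100 = 1.50 × 10⁶.
Original = 0.304 ppb × 1.50 × 10⁶ = 4.55 × 10⁵ ppb = 455 ppm.

455 ppm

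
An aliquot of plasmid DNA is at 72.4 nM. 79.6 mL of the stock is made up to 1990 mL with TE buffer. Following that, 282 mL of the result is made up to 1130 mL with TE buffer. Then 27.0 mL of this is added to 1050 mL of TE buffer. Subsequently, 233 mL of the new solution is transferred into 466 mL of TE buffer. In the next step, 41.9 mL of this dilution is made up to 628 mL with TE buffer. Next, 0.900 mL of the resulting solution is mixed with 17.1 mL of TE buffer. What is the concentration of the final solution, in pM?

0.0201 pM

Overall dilution factor = 25 × 4.007 × 39.89 × 3 × 14.99 × 20 = 3.59 × 10⁶.
72.4 nM / 3.59 × 10⁶ = 2.01 × 10⁻⁵ nM = 0.0201 pM.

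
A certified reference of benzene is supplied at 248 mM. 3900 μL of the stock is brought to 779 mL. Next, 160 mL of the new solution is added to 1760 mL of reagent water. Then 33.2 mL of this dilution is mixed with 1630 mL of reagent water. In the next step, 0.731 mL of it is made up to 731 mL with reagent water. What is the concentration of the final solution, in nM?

Overall dilution factor = 199.7 × 12 × 50.10 × 1000 = 1.20 × 10⁸.
248 mM / 1.20 × 10⁸ = 2.07 × 10⁻⁶ mM = 2.07 nM.

2.07 nM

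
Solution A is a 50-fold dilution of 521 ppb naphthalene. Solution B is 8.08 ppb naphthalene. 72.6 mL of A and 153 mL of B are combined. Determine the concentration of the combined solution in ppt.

8830 ppt

C_A = 521 ppb / 50 = 10.4 ppb.
C_mix = (C_A·V_A + C_B·V_B)/(V_A + V_B) = (10.4×72.6 + 8.08×153) / 225.6 = 8.83 ppb = 8830 ppt.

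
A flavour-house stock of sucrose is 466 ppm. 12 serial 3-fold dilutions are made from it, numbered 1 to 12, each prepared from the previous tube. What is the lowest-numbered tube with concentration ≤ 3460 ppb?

Tube n has concentration 466 ppm / 3ⁿ.
Need 3ⁿ ≥ 466 ppm / 3460 ppb = 135, so n ≥ 4.46.
First such tube: n = 5.

tube 5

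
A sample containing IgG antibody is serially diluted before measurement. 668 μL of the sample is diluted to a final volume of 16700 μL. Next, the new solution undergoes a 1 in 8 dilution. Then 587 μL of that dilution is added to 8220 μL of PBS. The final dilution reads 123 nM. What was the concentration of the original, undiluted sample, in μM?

Overall dilution factor = 25 × 8 × 15.00 = 3001.
Original = 123 nM × 3001 = 3.69 × 10⁵ nM = 369 μM.

369 μM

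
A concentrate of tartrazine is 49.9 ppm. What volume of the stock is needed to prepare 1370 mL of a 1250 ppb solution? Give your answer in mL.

34.3 mL

1250 ppb = 1.25 ppm.
V₁ = C₂V₂/C₁ = 1.25 × 1370 / 49.9 = 34.3 mL.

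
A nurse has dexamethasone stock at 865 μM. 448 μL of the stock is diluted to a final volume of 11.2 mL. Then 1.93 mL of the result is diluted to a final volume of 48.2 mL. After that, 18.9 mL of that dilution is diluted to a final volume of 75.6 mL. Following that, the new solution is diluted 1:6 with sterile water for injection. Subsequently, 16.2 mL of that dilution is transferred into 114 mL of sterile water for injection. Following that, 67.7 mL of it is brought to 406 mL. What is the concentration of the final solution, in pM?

Overall dilution factor = 25 × 24.97 × 4 × 6 × 8.037 × 5.997 = 7.22 × 10⁵.
865 μM / 7.22 × 10⁵ = 1.20 × 10⁻³ μM = 1200 pM.

1200 pM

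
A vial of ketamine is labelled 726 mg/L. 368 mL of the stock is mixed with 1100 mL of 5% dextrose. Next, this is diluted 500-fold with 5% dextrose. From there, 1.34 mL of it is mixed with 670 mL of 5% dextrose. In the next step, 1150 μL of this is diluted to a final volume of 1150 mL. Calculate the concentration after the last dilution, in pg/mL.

Overall dilution factor = 3.989 × 500 × 501 × 1000 = 9.99 × 10⁸.
726 mg/L / 9.99 × 10⁸ = 7.27 × 10⁻⁷ mg/L = 0.727 pg/mL.

0.727 pg/mL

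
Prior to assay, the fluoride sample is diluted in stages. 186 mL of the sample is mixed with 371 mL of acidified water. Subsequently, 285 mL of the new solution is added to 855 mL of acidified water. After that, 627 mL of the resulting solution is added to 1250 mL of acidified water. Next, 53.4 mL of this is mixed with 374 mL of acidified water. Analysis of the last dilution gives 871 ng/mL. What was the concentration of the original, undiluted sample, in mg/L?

Overall dilution factor = 2.995 × 4 × 2.994 × 8.004 = 287.
Original = 871 ng/mL × 287 = 2.50 × 10⁵ ng/mL = 250 mg/L.

250 mg/L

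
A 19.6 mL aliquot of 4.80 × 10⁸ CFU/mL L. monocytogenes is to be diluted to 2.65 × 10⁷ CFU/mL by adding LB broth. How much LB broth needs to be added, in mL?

335 mL

V₂ = C₁V₁/C₂ = 4.80 × 10⁸ × 19.6 / 2.65 × 10⁷ = 355 mL.
Diluent to add = V₂ − V₁ = 355 − 19.6 = 335 mL.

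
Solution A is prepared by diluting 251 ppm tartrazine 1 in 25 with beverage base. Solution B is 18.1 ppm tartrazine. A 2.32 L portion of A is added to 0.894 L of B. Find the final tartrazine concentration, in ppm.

12.3 ppm

C_A = 251 ppm / 25 = 10.0 ppm.
C_mix = (C_A·V_A + C_B·V_B)/(V_A + V_B) = (10.0×2.32 + 18.1×0.894) / 3.214 = 12.3 ppm.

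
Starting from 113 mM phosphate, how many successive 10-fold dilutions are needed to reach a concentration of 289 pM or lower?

Need 10ⁿ ≥ 3.91 × 10⁸, so n ≥ log(3.91 × 10⁸)/log(10) = 8.59.
Minimum whole steps: n = 9.

9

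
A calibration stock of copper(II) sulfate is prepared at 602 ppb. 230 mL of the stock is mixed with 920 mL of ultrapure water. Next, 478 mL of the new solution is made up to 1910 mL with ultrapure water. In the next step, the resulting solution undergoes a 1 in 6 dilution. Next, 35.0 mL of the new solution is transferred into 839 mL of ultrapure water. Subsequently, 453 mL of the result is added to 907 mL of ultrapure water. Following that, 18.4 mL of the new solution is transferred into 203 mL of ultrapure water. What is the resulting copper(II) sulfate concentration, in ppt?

Overall dilution factor = 5 × 3.996 × 6 × 24.97 × 3.002 × 12.03 = 1.08 × 10⁵.
602 ppb / 1.08 × 10⁵ = 5.57 × 10⁻³ ppb = 5.57 ppt.

5.57 ppt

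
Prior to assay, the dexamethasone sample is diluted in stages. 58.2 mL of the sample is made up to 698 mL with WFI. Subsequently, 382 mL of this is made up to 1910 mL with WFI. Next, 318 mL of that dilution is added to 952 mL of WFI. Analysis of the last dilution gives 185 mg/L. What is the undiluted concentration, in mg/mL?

44.3 mg/mL

Overall dilution factor = 11.99 × 5 × 3.994 = 239.
Original = 185 mg/L × 239 = 4.43 × 10⁴ mg/L = 44.3 mg/mL.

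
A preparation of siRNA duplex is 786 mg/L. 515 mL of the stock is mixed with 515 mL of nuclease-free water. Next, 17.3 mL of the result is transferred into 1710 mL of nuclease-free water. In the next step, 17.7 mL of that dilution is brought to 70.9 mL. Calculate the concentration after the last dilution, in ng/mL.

Overall dilution factor = 2 × 99.84 × 4.006 = 800.
786 mg/L / 800 = 0.983 mg/L = 983 ng/mL.

983 ng/mL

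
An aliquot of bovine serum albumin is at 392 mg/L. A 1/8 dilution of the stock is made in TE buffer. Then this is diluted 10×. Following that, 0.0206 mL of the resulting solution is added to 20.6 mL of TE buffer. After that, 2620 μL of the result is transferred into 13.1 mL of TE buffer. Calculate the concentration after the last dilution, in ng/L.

816 ng/L

Overall dilution factor = 8 × 10 × 1001 × 6 = 4.80 × 10⁵.
392 mg/L / 4.80 × 10⁵ = 8.16 × 10⁻⁴ mg/L = 816 ng/L.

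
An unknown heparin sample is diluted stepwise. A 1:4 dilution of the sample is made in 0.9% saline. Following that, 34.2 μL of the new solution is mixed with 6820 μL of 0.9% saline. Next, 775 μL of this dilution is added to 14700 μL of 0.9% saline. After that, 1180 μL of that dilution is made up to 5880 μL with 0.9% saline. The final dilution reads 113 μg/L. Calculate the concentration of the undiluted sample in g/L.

9.01 g/L

Overall dilution factor = 4 × 200.4 × 19.97 × 4.983 = 7.98 × 10⁴.
Original = 113 μg/L × 7.98 × 10⁴ = 9.01 × 10⁶ μg/L = 9.01 g/L.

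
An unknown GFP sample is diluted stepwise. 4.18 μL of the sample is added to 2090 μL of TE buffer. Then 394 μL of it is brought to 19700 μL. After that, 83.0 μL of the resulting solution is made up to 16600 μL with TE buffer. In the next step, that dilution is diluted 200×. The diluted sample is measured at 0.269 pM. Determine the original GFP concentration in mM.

Overall dilution factor = 501 × 50 × 200 × 200 = 1.00 × 10⁹.
Original = 0.269 pM × 1.00 × 10⁹ = 2.70 × 10⁸ pM = 0.270 mM.

0.270 mM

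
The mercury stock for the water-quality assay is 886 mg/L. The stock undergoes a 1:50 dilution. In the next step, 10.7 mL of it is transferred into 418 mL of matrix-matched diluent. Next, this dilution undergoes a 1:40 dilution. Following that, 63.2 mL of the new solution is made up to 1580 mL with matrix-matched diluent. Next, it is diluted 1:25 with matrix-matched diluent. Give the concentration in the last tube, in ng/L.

Overall dilution factor = 50 × 40.07 × 40 × 25 × 25 = 5.01 × 10⁷.
886 mg/L / 5.01 × 10⁷ = 1.77 × 10⁻⁵ mg/L = 17.7 ng/L.

17.7 ng/L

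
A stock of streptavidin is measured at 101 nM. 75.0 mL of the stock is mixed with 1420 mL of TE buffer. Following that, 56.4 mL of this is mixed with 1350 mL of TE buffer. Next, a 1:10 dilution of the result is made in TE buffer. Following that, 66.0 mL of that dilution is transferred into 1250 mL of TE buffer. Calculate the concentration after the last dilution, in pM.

1.02 pM

Overall dilution factor = 19.93 × 24.94 × 10 × 19.94 = 9.91 × 10⁴.
101 nM / 9.91 × 10⁴ = 1.02 × 10⁻³ nM = 1.02 pM.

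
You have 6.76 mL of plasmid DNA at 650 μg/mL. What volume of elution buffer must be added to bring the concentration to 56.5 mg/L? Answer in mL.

71.0 mL

56.5 mg/L = 56.5 μg/mL.
V₂ = C₁V₁/C₂ = 650 × 6.76 / 56.5 = 77.8 mL.
Diluent to add = V₂ − V₁ = 77.8 − 6.76 = 71.0 mL.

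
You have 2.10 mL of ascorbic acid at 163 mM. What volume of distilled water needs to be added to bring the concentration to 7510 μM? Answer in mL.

7510 μM = 7.51 mM.
V₂ = C₁V₁/C₂ = 163 × 2.10 / 7.51 = 45.6 mL.
Diluent to add = V₂ − V₁ = 45.6 − 2.10 = 43.5 mL.

43.5 mL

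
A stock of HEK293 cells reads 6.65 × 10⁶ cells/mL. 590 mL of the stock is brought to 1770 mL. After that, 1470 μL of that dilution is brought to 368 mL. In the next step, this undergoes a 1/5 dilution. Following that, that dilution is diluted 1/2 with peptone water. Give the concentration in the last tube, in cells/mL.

885 cells/mL

Overall dilution factor = 3 × 250.3 × 5 × 2 = 7510.
6.65 × 10⁶ cells/mL / 7510 = 885 cells/mL.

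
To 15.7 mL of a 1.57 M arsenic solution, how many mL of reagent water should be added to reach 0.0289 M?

837 mL

V₂ = C₁V₁/C₂ = 1.57 × 15.7 / 0.0289 = 853 mL.
Diluent to add = V₂ − V₁ = 853 − 15.7 = 837 mL.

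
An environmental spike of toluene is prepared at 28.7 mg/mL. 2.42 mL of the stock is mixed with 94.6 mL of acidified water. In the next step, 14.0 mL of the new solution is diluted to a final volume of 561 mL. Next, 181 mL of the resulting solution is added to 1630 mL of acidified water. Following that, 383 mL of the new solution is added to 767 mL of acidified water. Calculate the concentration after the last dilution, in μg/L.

Overall dilution factor = 40.09 × 40.07 × 10.01 × 3.003 = 4.83 × 10⁴.
28.7 mg/mL / 4.83 × 10⁴ = 5.95 × 10⁻⁴ mg/mL = 595 μg/L.

595 μg/L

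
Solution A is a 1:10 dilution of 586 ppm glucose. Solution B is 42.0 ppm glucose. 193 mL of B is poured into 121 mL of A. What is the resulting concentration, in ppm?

C_A = 586 ppm / 10 = 58.6 ppm.
C_mix = (C_A·V_A + C_B·V_B)/(V_A + V_B) = (58.6×121 + 42.0×193) / 314.0 = 48.4 ppm.

48.4 ppm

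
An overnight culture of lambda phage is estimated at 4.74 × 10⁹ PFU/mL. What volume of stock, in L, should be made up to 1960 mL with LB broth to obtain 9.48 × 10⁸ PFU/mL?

0.392 L

V₁ = C₂V₂/C₁ = 9.48 × 10⁸ × 1960 / 4.74 × 10⁹ = 392 mL = 0.392 L.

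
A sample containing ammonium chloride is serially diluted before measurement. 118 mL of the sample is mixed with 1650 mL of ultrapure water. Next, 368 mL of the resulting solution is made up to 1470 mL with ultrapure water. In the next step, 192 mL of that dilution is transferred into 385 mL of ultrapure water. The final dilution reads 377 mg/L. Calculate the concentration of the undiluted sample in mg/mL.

Overall dilution factor = 14.98 × 3.995 × 3.005 = 180.
Original = 377 mg/L × 180 = 6.78 × 10⁴ mg/L = 67.8 mg/mL.

67.8 mg/mL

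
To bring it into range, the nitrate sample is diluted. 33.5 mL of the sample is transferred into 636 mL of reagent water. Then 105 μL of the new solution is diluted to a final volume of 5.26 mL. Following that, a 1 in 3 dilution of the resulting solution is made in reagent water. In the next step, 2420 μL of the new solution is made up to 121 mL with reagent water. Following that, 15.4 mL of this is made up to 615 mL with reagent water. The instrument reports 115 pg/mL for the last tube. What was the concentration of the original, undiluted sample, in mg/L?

Overall dilution factor = 19.99 × 50.10 × 3 × 50 × 39.94 = 6.00 × 10⁶.
Original = 115 pg/mL × 6.00 × 10⁶ = 6.90 × 10⁸ pg/mL = 690 mg/L.

690 mg/L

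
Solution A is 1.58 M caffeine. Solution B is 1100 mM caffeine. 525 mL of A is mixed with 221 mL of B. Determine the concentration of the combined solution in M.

1.44 M

C_B = 1100 mM = 1.10 M.
C_mix = (C_A·V_A + C_B·V_B)/(V_A + V_B) = (1.58×525 + 1.10×221) / 746.0 = 1.44 M.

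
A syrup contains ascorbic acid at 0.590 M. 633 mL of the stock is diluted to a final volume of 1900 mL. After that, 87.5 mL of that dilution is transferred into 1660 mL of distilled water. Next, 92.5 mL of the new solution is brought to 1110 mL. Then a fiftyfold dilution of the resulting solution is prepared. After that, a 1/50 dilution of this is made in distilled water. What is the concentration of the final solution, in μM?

0.328 μM

Overall dilution factor = 3.002 × 19.97 × 12 × 50 × 50 = 1.80 × 10⁶.
0.590 M / 1.80 × 10⁶ = 3.28 × 10⁻⁷ M = 0.328 μM.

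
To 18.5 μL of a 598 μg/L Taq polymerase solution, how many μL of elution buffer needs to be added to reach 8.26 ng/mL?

1320 μL

8.26 ng/mL = 8.26 μg/L.
V₂ = C₁V₁/C₂ = 598 × 18.5 / 8.26 = 1339 μL.
Diluent to add = V₂ − V₁ = 1339 − 18.5 = 1320 μL.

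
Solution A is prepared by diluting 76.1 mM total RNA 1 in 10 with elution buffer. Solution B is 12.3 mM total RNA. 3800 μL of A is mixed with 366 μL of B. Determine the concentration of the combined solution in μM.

8020 μM

C_A = 76.1 mM / 10 = 7.61 mM.
C_mix = (C_A·V_A + C_B·V_B)/(V_A + V_B) = (7.61×3800 + 12.3×366) / 4166 = 8.02 mM = 8020 μM.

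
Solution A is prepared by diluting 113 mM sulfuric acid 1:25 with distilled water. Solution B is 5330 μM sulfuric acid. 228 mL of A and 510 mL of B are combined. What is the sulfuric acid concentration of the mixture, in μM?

C_A = 113 mM / 25 = 4.52 mM.
C_B = 5330 μM = 5.33 mM.
C_mix = (C_A·V_A + C_B·V_B)/(V_A + V_B) = (4.52×228 + 5.33×510) / 738.0 = 5.08 mM = 5080 μM.

5080 μM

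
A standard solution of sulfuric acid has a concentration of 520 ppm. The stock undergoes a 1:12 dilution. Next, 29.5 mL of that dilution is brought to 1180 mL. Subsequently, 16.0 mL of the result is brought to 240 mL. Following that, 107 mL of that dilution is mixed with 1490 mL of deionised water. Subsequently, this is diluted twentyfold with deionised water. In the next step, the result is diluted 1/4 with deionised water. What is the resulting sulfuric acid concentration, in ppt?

60.5 ppt

Overall dilution factor = 12 × 40 × 15 × 14.93 × 20 × 4 = 8.60 × 10⁶.
520 ppm / 8.60 × 10⁶ = 6.05 × 10⁻⁵ ppm = 60.5 ppt.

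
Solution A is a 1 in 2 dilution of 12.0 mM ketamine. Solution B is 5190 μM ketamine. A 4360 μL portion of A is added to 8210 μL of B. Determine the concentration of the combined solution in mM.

5.47 mM

C_A = 12.0 mM / 2 = 6.00 mM.
C_B = 5190 μM = 5.19 mM.
C_mix = (C_A·V_A + C_B·V_B)/(V_A + V_B) = (6.00×4360 + 5.19×8210) / 12570 = 5.47 mM.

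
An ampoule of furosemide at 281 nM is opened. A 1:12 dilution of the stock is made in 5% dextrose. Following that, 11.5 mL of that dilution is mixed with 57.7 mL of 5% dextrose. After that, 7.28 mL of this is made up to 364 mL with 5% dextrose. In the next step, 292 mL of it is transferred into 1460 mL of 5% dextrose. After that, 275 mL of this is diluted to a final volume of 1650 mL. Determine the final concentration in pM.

Overall dilution factor = 12 × 6.017 × 50 × 6 × 6 = 1.30 × 10⁵.
281 nM / 1.30 × 10⁵ = 2.16 × 10⁻³ nM = 2.16 pM.

2.16 pM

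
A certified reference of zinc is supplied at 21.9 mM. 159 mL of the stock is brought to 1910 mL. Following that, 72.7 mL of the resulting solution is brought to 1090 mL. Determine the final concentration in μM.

Overall dilution factor = 12.01 × 14.99 = 180.
21.9 mM / 180 = 0.122 mM = 122 μM.

122 μM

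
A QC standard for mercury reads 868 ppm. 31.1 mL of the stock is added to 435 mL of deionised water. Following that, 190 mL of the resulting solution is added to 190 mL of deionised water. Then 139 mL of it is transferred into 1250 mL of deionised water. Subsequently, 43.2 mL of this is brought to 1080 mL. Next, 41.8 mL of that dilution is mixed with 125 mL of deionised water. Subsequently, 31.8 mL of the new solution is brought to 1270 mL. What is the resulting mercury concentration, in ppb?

Overall dilution factor = 14.99 × 2 × 9.993 × 25 × 3.990 × 39.94 = 1.19 × 10⁶.
868 ppm / 1.19 × 10⁶ = 7.27 × 10⁻⁴ ppm = 0.727 ppb.

0.727 ppb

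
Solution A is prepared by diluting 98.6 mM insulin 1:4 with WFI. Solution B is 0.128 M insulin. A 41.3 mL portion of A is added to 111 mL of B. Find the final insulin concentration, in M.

0.100 M

C_A = 98.6 mM / 4 = 24.6 mM.
C_B = 0.128 M = 128 mM.
C_mix = (C_A·V_A + C_B·V_B)/(V_A + V_B) = (24.6×41.3 + 128×111) / 152.3 = 100.0 mM = 0.100 M.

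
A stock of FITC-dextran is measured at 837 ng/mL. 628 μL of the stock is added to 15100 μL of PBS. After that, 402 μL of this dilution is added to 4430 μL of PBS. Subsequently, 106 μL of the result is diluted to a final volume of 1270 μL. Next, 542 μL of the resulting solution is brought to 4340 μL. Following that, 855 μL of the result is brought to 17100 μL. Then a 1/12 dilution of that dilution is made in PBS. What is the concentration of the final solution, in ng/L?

Overall dilution factor = 25.04 × 12.02 × 11.98 × 8.007 × 20 × 12 = 6.93 × 10⁶.
837 ng/mL / 6.93 × 10⁶ = 1.21 × 10⁻⁴ ng/mL = 0.121 ng/L.

0.121 ng/L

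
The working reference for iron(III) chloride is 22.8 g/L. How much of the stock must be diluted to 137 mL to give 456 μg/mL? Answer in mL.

456 μg/mL = 0.456 g/L.
V₁ = C₂V₂/C₁ = 0.456 × 137 / 22.8 = 2.74 mL.

2.74 mL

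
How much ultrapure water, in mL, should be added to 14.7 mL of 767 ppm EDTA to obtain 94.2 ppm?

105 mL

V₂ = C₁V₁/C₂ = 767 × 14.7 / 94.2 = 120 mL.
Diluent to add = V₂ − V₁ = 120 − 14.7 = 105 mL.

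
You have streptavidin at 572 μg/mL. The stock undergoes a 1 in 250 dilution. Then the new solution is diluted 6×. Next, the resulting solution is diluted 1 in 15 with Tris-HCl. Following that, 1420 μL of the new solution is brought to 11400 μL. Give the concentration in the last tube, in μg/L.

Overall dilution factor = 250 × 6 × 15 × 8.028 = 1.81 × 10⁵.
572 μg/mL / 1.81 × 10⁵ = 3.17 × 10⁻³ μg/mL = 3.17 μg/L.

3.17 μg/L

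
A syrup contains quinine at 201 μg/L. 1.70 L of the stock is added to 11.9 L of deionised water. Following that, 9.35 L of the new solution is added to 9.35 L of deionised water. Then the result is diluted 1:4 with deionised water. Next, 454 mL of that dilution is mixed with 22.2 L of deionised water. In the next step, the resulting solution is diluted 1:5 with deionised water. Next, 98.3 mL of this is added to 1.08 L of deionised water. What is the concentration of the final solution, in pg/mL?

Overall dilution factor = 8 × 2 × 4 × 49.90 × 5 × 11.99 = 1.91 × 10⁵.
201 μg/L / 1.91 × 10⁵ = 1.05 × 10⁻³ μg/L = 1.05 pg/mL.

1.05 pg/mL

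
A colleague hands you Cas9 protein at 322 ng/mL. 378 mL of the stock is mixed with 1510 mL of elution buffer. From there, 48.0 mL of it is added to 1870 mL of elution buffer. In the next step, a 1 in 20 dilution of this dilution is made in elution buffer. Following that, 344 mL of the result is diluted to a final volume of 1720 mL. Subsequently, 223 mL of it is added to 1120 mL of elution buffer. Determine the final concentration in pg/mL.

2.68 pg/mL

Overall dilution factor = 4.995 × 39.96 × 20 × 5 × 6.022 = 1.20 × 10⁵.
322 ng/mL / 1.20 × 10⁵ = 2.68 × 10⁻³ ng/mL = 2.68 pg/mL.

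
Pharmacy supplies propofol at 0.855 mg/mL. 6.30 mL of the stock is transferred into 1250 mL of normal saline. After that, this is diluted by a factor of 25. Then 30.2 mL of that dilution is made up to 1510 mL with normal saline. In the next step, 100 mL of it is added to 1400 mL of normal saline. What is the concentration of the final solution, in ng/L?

Overall dilution factor = 199.4 × 25 × 50 × 15 = 3.74 × 10⁶.
0.855 mg/mL / 3.74 × 10⁶ = 2.29 × 10⁻⁷ mg/mL = 229 ng/L.

229 ng/L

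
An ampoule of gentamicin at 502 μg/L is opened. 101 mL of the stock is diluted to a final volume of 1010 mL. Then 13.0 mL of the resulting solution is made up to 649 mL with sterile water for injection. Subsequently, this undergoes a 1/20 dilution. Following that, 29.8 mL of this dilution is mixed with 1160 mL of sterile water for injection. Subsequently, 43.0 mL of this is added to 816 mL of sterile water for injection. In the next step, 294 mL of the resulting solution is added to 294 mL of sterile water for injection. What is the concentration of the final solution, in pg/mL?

0.0315 pg/mL

Overall dilution factor = 10 × 49.92 × 20 × 39.93 × 19.98 × 2 = 1.59 × 10⁷.
502 μg/L / 1.59 × 10⁷ = 3.15 × 10⁻⁵ μg/L = 0.0315 pg/mL.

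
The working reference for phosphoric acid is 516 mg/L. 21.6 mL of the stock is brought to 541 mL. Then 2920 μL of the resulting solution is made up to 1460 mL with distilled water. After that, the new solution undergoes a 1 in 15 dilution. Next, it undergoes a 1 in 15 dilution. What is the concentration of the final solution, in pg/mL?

Overall dilution factor = 25.05 × 500 × 15 × 15 = 2.82 × 10⁶.
516 mg/L / 2.82 × 10⁶ = 1.83 × 10⁻⁴ mg/L = 183 pg/mL.

183 pg/mL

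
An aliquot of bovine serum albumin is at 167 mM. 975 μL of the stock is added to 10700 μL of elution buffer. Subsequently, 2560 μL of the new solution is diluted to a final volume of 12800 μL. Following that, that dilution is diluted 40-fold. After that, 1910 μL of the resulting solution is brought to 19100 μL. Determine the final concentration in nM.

6970 nM

Overall dilution factor = 11.97 × 5 × 40 × 10 = 2.39 × 10⁴.
167 mM / 2.39 × 10⁴ = 6.97 × 10⁻³ mM = 6970 nM.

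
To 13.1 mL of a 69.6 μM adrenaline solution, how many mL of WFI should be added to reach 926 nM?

926 nM = 0.926 μM.
V₂ = C₁V₁/C₂ = 69.6 × 13.1 / 0.926 = 985 mL.
Diluent to add = V₂ − V₁ = 985 − 13.1 = 972 mL.

972 mL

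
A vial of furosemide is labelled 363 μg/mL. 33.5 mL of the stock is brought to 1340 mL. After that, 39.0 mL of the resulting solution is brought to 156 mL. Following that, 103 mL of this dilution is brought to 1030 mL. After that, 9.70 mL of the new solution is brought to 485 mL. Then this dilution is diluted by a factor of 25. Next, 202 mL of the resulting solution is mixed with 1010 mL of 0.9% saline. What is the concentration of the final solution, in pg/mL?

Overall dilution factor = 40 × 4 × 10 × 50 × 25 × 6 = 1.20 × 10⁷.
363 μg/mL / 1.20 × 10⁷ = 3.02 × 10⁻⁵ μg/mL = 30.2 pg/mL.

30.2 pg/mL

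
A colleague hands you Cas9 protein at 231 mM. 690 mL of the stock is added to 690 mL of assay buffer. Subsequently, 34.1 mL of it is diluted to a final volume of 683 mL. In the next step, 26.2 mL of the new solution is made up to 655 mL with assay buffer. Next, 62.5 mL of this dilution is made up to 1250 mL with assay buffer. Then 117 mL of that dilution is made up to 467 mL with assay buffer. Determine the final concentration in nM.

2890 nM

Overall dilution factor = 2 × 20.03 × 25 × 20 × 3.991 = 7.99 × 10⁴.
231 mM / 7.99 × 10⁴ = 2.89 × 10⁻³ mM = 2890 nM.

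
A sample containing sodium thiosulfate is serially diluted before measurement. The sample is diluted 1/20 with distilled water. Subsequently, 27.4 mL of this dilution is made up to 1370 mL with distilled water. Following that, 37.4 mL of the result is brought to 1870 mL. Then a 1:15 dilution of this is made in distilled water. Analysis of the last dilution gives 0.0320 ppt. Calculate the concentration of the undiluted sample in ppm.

Overall dilution factor = 20 × 50 × 50 × 15 = 7.50 × 10⁵.
Original = 0.0320 ppt × 7.50 × 10⁵ = 2.40 × 10⁴ ppt = 0.0240 ppm.

0.0240 ppm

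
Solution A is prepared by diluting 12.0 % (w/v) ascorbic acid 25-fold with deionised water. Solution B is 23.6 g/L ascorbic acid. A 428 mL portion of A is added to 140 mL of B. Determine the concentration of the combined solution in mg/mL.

C_A = 12.0 % (w/v) / 25 = 0.480 % (w/v).
C_B = 23.6 g/L = 2.36 % (w/v).
C_mix = (C_A·V_A + C_B·V_B)/(V_A + V_B) = (0.480×428 + 2.36×140) / 568.0 = 0.943 % (w/v) = 9.43 mg/mL.

9.43 mg/mL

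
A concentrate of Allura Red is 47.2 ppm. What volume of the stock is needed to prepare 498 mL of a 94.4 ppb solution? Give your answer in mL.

94.4 ppb = 0.0944 ppm.
V₁ = C₂V₂/C₁ = 0.0944 × 498 / 47.2 = 0.996 mL.

0.996 mL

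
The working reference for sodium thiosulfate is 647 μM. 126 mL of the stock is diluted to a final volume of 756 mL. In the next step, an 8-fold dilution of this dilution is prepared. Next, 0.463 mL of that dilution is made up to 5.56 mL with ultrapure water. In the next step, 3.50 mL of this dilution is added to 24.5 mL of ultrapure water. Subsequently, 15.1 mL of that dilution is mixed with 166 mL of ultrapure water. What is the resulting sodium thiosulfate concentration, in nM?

Overall dilution factor = 6 × 8 × 12.01 × 8 × 11.99 = 5.53 × 10⁴.
647 μM / 5.53 × 10⁴ = 0.0117 μM = 11.7 nM.

11.7 nM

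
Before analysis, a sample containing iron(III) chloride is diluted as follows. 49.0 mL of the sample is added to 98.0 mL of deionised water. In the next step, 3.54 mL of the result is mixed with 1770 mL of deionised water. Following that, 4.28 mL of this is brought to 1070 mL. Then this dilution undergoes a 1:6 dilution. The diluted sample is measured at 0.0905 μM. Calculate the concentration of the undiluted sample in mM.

204 mM

Overall dilution factor = 3 × 501 × 250 × 6 = 2.25 × 10⁶.
Original = 0.0905 μM × 2.25 × 10⁶ = 2.04 × 10⁵ μM = 204 mM.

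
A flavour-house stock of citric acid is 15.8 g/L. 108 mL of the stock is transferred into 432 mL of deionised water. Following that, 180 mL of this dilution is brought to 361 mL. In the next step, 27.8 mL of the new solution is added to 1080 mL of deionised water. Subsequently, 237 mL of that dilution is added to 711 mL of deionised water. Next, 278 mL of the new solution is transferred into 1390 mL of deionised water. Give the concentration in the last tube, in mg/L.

1.65 mg/L

Overall dilution factor = 5 × 2.006 × 39.85 × 4 × 6 = 9590.
15.8 g/L / 9590 = 1.65 × 10⁻³ g/L = 1.65 mg/L.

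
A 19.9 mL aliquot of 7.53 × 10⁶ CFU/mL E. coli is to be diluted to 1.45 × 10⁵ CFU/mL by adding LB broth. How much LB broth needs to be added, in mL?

1010 mL

V₂ = C₁V₁/C₂ = 7.53 × 10⁶ × 19.9 / 1.45 × 10⁵ = 1033 mL.
Diluent to add = V₂ − V₁ = 1033 − 19.9 = 1010 mL.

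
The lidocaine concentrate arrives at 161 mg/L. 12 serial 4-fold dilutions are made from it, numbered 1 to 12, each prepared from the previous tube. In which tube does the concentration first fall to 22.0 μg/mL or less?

tube 2

Tube n has concentration 161 mg/L / 4ⁿ.
Need 4ⁿ ≥ 161 mg/L / 22.0 μg/mL = 7.32, so n ≥ 1.44.
First such tube: n = 2.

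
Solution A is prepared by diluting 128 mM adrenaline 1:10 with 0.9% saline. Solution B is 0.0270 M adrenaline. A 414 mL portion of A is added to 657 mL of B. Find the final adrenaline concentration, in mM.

C_A = 128 mM / 10 = 12.8 mM.
C_B = 0.0270 M = 27.0 mM.
C_mix = (C_A·V_A + C_B·V_B)/(V_A + V_B) = (12.8×414 + 27.0×657) / 1071 = 21.5 mM.

21.5 mM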